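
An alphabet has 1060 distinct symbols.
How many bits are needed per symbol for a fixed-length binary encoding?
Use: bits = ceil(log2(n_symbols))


log2(1060) = 10.0498
Bracket: 2^10 = 1024 < 1060 <= 2^11 = 2048
So ceil(log2(1060)) = 11

bits = ceil(log2(1060)) = ceil(10.0498) = 11 bits


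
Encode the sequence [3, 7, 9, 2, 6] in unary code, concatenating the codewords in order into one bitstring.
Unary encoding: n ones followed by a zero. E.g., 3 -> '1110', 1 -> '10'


Encode each number as n ones followed by a terminating 0:
  3 -> 1110 (4 bits)
  7 -> 11111110 (8 bits)
  9 -> 1111111110 (10 bits)
  2 -> 110 (3 bits)
  6 -> 1111110 (7 bits)
Total length = 4 + 8 + 10 + 3 + 7 = 32 bits.

Unary([3, 7, 9, 2, 6]) = 11101111111011111111101101111110 (32 bits)


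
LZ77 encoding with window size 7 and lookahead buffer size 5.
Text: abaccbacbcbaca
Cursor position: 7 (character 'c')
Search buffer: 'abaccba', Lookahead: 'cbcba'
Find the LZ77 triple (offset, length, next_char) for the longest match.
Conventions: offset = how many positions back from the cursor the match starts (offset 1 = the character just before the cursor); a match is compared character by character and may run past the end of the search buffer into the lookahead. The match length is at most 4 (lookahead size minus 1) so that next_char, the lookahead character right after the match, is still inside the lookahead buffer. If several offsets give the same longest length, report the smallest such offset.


Try each offset into the search buffer:
  offset=1 (pos 6, char 'a'): match length 0
  offset=2 (pos 5, char 'b'): match length 0
  offset=3 (pos 4, char 'c'): match length 2
  offset=4 (pos 3, char 'c'): match length 1
  offset=5 (pos 2, char 'a'): match length 0
  offset=6 (pos 1, char 'b'): match length 0
  offset=7 (pos 0, char 'a'): match length 0
Longest match has length 2 at offset 3.
next_char = character at position 7 + 2 = 9 -> 'c'

Best match: offset=3, length=2 (matching 'cb' starting at position 4)
LZ77 triple: (3, 2, 'c')


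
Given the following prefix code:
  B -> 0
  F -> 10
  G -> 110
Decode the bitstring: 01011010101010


Decoding step by step:
Bits 0 -> B
Bits 10 -> F
Bits 110 -> G
Bits 10 -> F
Bits 10 -> F
Bits 10 -> F
Bits 10 -> F


Decoded message: BFGFFFF


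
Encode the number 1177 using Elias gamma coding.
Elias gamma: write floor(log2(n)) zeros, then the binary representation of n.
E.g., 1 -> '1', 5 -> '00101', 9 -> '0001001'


num_bits = floor(log2(1177)) + 1 = 11
leading_zeros = num_bits - 1 = 10
binary(1177) = 10010011001

Elias gamma(1177) = '0000000000' + '10010011001' = 000000000010010011001 (21 bits)


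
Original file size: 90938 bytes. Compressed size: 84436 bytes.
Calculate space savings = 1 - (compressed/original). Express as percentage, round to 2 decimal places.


ratio = compressed/original = 84436/90938 = 0.928501
savings = 1 - ratio = 1 - 0.928501 = 0.071499
as a percentage: 0.071499 * 100 = 7.15%

Space savings = 1 - 84436/90938 = 7.15%


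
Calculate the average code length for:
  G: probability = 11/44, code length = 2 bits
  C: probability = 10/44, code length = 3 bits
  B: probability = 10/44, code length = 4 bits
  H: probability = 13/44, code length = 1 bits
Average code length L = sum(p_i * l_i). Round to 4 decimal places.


Weighted contributions p_i * l_i:
  G: (11/44) * 2 = 22/44
  C: (10/44) * 3 = 30/44
  B: (10/44) * 4 = 40/44
  H: (13/44) * 1 = 13/44
Sum = (22 + 30 + 40 + 13)/44 = 105/44

L = 105/44 = 2.3864 bits/symbol


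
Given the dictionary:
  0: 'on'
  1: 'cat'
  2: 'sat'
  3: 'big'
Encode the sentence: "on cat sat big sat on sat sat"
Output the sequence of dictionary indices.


Look up each word in the dictionary:
  'on' -> 0
  'cat' -> 1
  'sat' -> 2
  'big' -> 3
  'sat' -> 2
  'on' -> 0
  'sat' -> 2
  'sat' -> 2

Encoded: [0, 1, 2, 3, 2, 0, 2, 2]


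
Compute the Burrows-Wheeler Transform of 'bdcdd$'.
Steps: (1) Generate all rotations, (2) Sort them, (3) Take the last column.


Rotations (sorted):
  0: $bdcdd -> last char: d
  1: bdcdd$ -> last char: $
  2: cdd$bd -> last char: d
  3: d$bdcd -> last char: d
  4: dcdd$b -> last char: b
  5: dd$bdc -> last char: c


BWT = d$ddbc


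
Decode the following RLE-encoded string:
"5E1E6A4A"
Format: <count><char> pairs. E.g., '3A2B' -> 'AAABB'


Expanding each <count><char> pair:
  5E -> 'EEEEE'
  1E -> 'E'
  6A -> 'AAAAAA'
  4A -> 'AAAA'

Decoded = EEEEEEAAAAAAAAAA


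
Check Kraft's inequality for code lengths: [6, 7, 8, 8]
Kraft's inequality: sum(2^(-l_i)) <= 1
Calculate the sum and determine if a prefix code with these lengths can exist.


Sum = 2^(-6) + 2^(-7) + 2^(-8) + 2^(-8)
    = 0.015625 + 0.0078125 + 0.00390625 + 0.00390625
    = 8/256 = 0.03125
Since 0.03125 <= 1, Kraft's inequality IS satisfied.
A prefix code with these lengths CAN exist.

Kraft sum = 0.03125. Satisfied.


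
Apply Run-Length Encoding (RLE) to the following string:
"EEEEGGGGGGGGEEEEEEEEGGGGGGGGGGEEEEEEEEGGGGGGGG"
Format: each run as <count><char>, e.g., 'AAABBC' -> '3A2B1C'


Scanning runs left to right:
  i=0: run of 'E' x 4 -> '4E'
  i=4: run of 'G' x 8 -> '8G'
  i=12: run of 'E' x 8 -> '8E'
  i=20: run of 'G' x 10 -> '10G'
  i=30: run of 'E' x 8 -> '8E'
  i=38: run of 'G' x 8 -> '8G'

RLE = 4E8G8E10G8E8G


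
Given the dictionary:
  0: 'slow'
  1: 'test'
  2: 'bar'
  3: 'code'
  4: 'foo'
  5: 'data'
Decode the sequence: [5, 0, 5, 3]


Look up each index in the dictionary:
  5 -> 'data'
  0 -> 'slow'
  5 -> 'data'
  3 -> 'code'

Decoded: "data slow data code"


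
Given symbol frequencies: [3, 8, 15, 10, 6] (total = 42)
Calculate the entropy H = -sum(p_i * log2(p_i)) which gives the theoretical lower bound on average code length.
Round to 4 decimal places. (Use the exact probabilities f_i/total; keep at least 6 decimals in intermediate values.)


Per-symbol terms -p_i * log2(p_i) with p_i = f_i/42:
  p = 3/42 = 0.071429: log2(p) = -3.807355, -p*log2(p) = 0.271954
  p = 8/42 = 0.190476: log2(p) = -2.392317, -p*log2(p) = 0.455680
  p = 15/42 = 0.357143: log2(p) = -1.485427, -p*log2(p) = 0.530510
  p = 10/42 = 0.238095: log2(p) = -2.070389, -p*log2(p) = 0.492950
  p = 6/42 = 0.142857: log2(p) = -2.807355, -p*log2(p) = 0.401051
H = 0.271954 + 0.455680 + 0.530510 + 0.492950 + 0.401051 = 2.152145

H = 2.1521 bits/symbol


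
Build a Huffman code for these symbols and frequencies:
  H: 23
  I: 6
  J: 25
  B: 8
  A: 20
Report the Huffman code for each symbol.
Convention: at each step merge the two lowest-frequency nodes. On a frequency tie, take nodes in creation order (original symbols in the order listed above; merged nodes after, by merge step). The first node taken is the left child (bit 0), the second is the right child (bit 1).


Huffman tree construction:
Step 1: Merge I(6) + B(8) = 14
Step 2: Merge (I+B)(14) + A(20) = 34
Step 3: Merge H(23) + J(25) = 48
Step 4: Merge ((I+B)+A)(34) + (H+J)(48) = 82
Read each symbol's code off the tree from the root (left child = 0, right child = 1).

Codes:
  H: 10 (length 2)
  I: 000 (length 3)
  J: 11 (length 2)
  B: 001 (length 3)
  A: 01 (length 2)
Average code length: 178/82 = 2.1707 bits/symbol


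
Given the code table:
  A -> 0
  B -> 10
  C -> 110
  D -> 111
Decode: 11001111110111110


Decoding:
110 -> C
0 -> A
111 -> D
111 -> D
0 -> A
111 -> D
110 -> C


Result: CADDADC


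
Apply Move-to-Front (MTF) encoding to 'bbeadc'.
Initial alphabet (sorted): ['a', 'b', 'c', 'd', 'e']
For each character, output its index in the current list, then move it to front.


MTF encoding:
'b': index 1 in ['a', 'b', 'c', 'd', 'e'] -> ['b', 'a', 'c', 'd', 'e']
'b': index 0 in ['b', 'a', 'c', 'd', 'e'] -> ['b', 'a', 'c', 'd', 'e']
'e': index 4 in ['b', 'a', 'c', 'd', 'e'] -> ['e', 'b', 'a', 'c', 'd']
'a': index 2 in ['e', 'b', 'a', 'c', 'd'] -> ['a', 'e', 'b', 'c', 'd']
'd': index 4 in ['a', 'e', 'b', 'c', 'd'] -> ['d', 'a', 'e', 'b', 'c']
'c': index 4 in ['d', 'a', 'e', 'b', 'c'] -> ['c', 'd', 'a', 'e', 'b']


Output: [1, 0, 4, 2, 4, 4]


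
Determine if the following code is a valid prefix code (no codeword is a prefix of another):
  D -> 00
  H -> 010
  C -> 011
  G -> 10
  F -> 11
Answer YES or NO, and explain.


Checking each pair (does one codeword prefix another?):
  D='00' vs H='010': no prefix
  D='00' vs C='011': no prefix
  D='00' vs G='10': no prefix
  D='00' vs F='11': no prefix
  H='010' vs D='00': no prefix
  H='010' vs C='011': no prefix
  H='010' vs G='10': no prefix
  H='010' vs F='11': no prefix
  C='011' vs D='00': no prefix
  C='011' vs H='010': no prefix
  C='011' vs G='10': no prefix
  C='011' vs F='11': no prefix
  G='10' vs D='00': no prefix
  G='10' vs H='010': no prefix
  G='10' vs C='011': no prefix
  G='10' vs F='11': no prefix
  F='11' vs D='00': no prefix
  F='11' vs H='010': no prefix
  F='11' vs C='011': no prefix
  F='11' vs G='10': no prefix
No violation found over all pairs.

YES -- this is a valid prefix code. No codeword is a prefix of any other codeword.


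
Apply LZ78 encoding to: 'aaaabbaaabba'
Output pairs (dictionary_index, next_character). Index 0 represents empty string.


LZ78 encoding steps:
Dictionary: {0: ''}
Step 1: w='' (idx 0), next='a' -> output (0, 'a'), add 'a' as idx 1
Step 2: w='a' (idx 1), next='a' -> output (1, 'a'), add 'aa' as idx 2
Step 3: w='a' (idx 1), next='b' -> output (1, 'b'), add 'ab' as idx 3
Step 4: w='' (idx 0), next='b' -> output (0, 'b'), add 'b' as idx 4
Step 5: w='aa' (idx 2), next='a' -> output (2, 'a'), add 'aaa' as idx 5
Step 6: w='b' (idx 4), next='b' -> output (4, 'b'), add 'bb' as idx 6
Step 7: w='a' (idx 1), end of input -> output (1, '')


Encoded: [(0, 'a'), (1, 'a'), (1, 'b'), (0, 'b'), (2, 'a'), (4, 'b'), (1, '')]


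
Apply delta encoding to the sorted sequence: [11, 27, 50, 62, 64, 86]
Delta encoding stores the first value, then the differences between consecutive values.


First value: 11
Deltas:
  27 - 11 = 16
  50 - 27 = 23
  62 - 50 = 12
  64 - 62 = 2
  86 - 64 = 22


Delta encoded: [11, 16, 23, 12, 2, 22]


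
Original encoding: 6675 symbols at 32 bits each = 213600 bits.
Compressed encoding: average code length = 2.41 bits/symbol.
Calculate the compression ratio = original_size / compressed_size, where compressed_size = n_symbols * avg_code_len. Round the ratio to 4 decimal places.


original_size = n_symbols * orig_bits = 6675 * 32 = 213600 bits
compressed_size = n_symbols * avg_code_len = 6675 * 2.41 = 16086.75 bits
ratio = original_size / compressed_size = 213600 / 16086.75 = 13.278

Compression ratio = 13.278


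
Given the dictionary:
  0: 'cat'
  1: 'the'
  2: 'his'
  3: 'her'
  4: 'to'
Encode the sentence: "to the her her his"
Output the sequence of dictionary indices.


Look up each word in the dictionary:
  'to' -> 4
  'the' -> 1
  'her' -> 3
  'her' -> 3
  'his' -> 2

Encoded: [4, 1, 3, 3, 2]


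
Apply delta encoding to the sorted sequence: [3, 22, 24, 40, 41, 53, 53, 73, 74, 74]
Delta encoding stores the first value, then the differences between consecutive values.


First value: 3
Deltas:
  22 - 3 = 19
  24 - 22 = 2
  40 - 24 = 16
  41 - 40 = 1
  53 - 41 = 12
  53 - 53 = 0
  73 - 53 = 20
  74 - 73 = 1
  74 - 74 = 0


Delta encoded: [3, 19, 2, 16, 1, 12, 0, 20, 1, 0]


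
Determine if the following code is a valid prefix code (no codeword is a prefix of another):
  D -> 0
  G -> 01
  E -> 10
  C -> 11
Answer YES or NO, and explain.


Checking each pair (does one codeword prefix another?):
  D='0' vs G='01': prefix -- VIOLATION

NO -- this is NOT a valid prefix code. D (0) is a prefix of G (01).


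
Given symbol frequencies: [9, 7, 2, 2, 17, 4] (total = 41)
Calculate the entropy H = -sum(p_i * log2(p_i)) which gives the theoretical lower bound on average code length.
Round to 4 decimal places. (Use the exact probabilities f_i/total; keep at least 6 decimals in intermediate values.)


Per-symbol terms -p_i * log2(p_i) with p_i = f_i/41:
  p = 9/41 = 0.219512: log2(p) = -2.187627, -p*log2(p) = 0.480211
  p = 7/41 = 0.170732: log2(p) = -2.550197, -p*log2(p) = 0.435400
  p = 2/41 = 0.048780: log2(p) = -4.357552, -p*log2(p) = 0.212564
  p = 2/41 = 0.048780: log2(p) = -4.357552, -p*log2(p) = 0.212564
  p = 17/41 = 0.414634: log2(p) = -1.270089, -p*log2(p) = 0.526622
  p = 4/41 = 0.097561: log2(p) = -3.357552, -p*log2(p) = 0.327566
H = 0.480211 + 0.435400 + 0.212564 + 0.212564 + 0.526622 + 0.327566 = 2.194927

H = 2.1949 bits/symbol


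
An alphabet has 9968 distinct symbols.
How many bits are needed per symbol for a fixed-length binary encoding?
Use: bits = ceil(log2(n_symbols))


log2(9968) = 13.2831
Bracket: 2^13 = 8192 < 9968 <= 2^14 = 16384
So ceil(log2(9968)) = 14

bits = ceil(log2(9968)) = ceil(13.2831) = 14 bits


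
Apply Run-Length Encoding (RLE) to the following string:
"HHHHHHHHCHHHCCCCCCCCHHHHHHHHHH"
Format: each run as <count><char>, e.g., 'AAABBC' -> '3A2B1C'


Scanning runs left to right:
  i=0: run of 'H' x 8 -> '8H'
  i=8: run of 'C' x 1 -> '1C'
  i=9: run of 'H' x 3 -> '3H'
  i=12: run of 'C' x 8 -> '8C'
  i=20: run of 'H' x 10 -> '10H'

RLE = 8H1C3H8C10H


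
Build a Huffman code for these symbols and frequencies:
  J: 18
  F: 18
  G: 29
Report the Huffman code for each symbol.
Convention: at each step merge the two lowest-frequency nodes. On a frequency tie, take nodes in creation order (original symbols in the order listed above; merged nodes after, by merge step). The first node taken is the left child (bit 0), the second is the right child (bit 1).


Huffman tree construction:
Step 1: Merge J(18) + F(18) = 36
Step 2: Merge G(29) + (J+F)(36) = 65
Read each symbol's code off the tree from the root (left child = 0, right child = 1).

Codes:
  J: 10 (length 2)
  F: 11 (length 2)
  G: 0 (length 1)
Average code length: 101/65 = 1.5538 bits/symbol


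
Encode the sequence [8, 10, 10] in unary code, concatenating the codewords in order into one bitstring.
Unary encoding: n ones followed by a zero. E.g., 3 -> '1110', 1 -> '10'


Encode each number as n ones followed by a terminating 0:
  8 -> 111111110 (9 bits)
  10 -> 11111111110 (11 bits)
  10 -> 11111111110 (11 bits)
Total length = 9 + 11 + 11 = 31 bits.

Unary([8, 10, 10]) = 1111111101111111111011111111110 (31 bits)


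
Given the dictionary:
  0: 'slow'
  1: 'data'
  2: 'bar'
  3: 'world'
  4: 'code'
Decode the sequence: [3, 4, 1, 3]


Look up each index in the dictionary:
  3 -> 'world'
  4 -> 'code'
  1 -> 'data'
  3 -> 'world'

Decoded: "world code data world"


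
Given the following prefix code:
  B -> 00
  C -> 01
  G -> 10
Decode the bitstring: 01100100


Decoding step by step:
Bits 01 -> C
Bits 10 -> G
Bits 01 -> C
Bits 00 -> B


Decoded message: CGCB


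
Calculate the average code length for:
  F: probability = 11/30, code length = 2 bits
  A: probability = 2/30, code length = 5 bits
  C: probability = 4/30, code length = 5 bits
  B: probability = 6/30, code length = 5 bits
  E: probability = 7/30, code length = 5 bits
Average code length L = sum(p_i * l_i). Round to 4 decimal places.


Weighted contributions p_i * l_i:
  F: (11/30) * 2 = 22/30
  A: (2/30) * 5 = 10/30
  C: (4/30) * 5 = 20/30
  B: (6/30) * 5 = 30/30
  E: (7/30) * 5 = 35/30
Sum = (22 + 10 + 20 + 30 + 35)/30 = 117/30

L = 117/30 = 3.9000 bits/symbol


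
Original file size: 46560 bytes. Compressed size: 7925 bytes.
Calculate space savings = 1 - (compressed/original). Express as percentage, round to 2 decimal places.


ratio = compressed/original = 7925/46560 = 0.17021
savings = 1 - ratio = 1 - 0.17021 = 0.82979
as a percentage: 0.82979 * 100 = 82.98%

Space savings = 1 - 7925/46560 = 82.98%


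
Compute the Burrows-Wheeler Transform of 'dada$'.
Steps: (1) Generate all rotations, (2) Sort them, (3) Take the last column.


Rotations (sorted):
  0: $dada -> last char: a
  1: a$dad -> last char: d
  2: ada$d -> last char: d
  3: da$da -> last char: a
  4: dada$ -> last char: $


BWT = adda$


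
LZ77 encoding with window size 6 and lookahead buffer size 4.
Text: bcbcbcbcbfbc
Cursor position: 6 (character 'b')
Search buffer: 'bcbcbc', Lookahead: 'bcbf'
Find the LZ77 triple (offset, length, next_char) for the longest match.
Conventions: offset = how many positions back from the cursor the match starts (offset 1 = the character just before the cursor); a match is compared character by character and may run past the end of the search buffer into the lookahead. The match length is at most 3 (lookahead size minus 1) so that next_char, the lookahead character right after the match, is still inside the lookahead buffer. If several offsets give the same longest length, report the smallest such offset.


Try each offset into the search buffer:
  offset=1 (pos 5, char 'c'): match length 0
  offset=2 (pos 4, char 'b'): match length 3
  offset=3 (pos 3, char 'c'): match length 0
  offset=4 (pos 2, char 'b'): match length 3
  offset=5 (pos 1, char 'c'): match length 0
  offset=6 (pos 0, char 'b'): match length 3
Longest match has length 3, found at offsets 2, 4, 6; take the smallest, offset 2.
next_char = character at position 6 + 3 = 9 -> 'f'

Best match: offset=2, length=3 (matching 'bcb' starting at position 4)
LZ77 triple: (2, 3, 'f')


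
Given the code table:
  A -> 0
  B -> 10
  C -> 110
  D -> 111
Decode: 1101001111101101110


Decoding:
110 -> C
10 -> B
0 -> A
111 -> D
110 -> C
110 -> C
111 -> D
0 -> A


Result: CBADCCDA


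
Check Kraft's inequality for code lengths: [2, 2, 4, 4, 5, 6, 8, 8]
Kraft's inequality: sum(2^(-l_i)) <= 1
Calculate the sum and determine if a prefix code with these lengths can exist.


Sum = 2^(-2) + 2^(-2) + 2^(-4) + 2^(-4) + 2^(-5) + 2^(-6) + 2^(-8) + 2^(-8)
    = 0.25 + 0.25 + 0.0625 + 0.0625 + 0.03125 + 0.015625 + 0.00390625 + 0.00390625
    = 174/256 = 0.6796875
Since 0.6796875 <= 1, Kraft's inequality IS satisfied.
A prefix code with these lengths CAN exist.

Kraft sum = 0.6796875. Satisfied.


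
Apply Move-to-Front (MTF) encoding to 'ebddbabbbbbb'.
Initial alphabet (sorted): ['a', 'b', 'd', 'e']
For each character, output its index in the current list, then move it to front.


MTF encoding:
'e': index 3 in ['a', 'b', 'd', 'e'] -> ['e', 'a', 'b', 'd']
'b': index 2 in ['e', 'a', 'b', 'd'] -> ['b', 'e', 'a', 'd']
'd': index 3 in ['b', 'e', 'a', 'd'] -> ['d', 'b', 'e', 'a']
'd': index 0 in ['d', 'b', 'e', 'a'] -> ['d', 'b', 'e', 'a']
'b': index 1 in ['d', 'b', 'e', 'a'] -> ['b', 'd', 'e', 'a']
'a': index 3 in ['b', 'd', 'e', 'a'] -> ['a', 'b', 'd', 'e']
'b': index 1 in ['a', 'b', 'd', 'e'] -> ['b', 'a', 'd', 'e']
'b': index 0 in ['b', 'a', 'd', 'e'] -> ['b', 'a', 'd', 'e']
'b': index 0 in ['b', 'a', 'd', 'e'] -> ['b', 'a', 'd', 'e']
'b': index 0 in ['b', 'a', 'd', 'e'] -> ['b', 'a', 'd', 'e']
'b': index 0 in ['b', 'a', 'd', 'e'] -> ['b', 'a', 'd', 'e']
'b': index 0 in ['b', 'a', 'd', 'e'] -> ['b', 'a', 'd', 'e']


Output: [3, 2, 3, 0, 1, 3, 1, 0, 0, 0, 0, 0]


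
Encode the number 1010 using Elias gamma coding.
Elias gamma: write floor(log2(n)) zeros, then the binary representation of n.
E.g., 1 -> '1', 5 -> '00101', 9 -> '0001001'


num_bits = floor(log2(1010)) + 1 = 10
leading_zeros = num_bits - 1 = 9
binary(1010) = 1111110010

Elias gamma(1010) = '000000000' + '1111110010' = 0000000001111110010 (19 bits)


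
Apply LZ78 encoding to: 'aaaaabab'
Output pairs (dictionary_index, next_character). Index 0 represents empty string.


LZ78 encoding steps:
Dictionary: {0: ''}
Step 1: w='' (idx 0), next='a' -> output (0, 'a'), add 'a' as idx 1
Step 2: w='a' (idx 1), next='a' -> output (1, 'a'), add 'aa' as idx 2
Step 3: w='aa' (idx 2), next='b' -> output (2, 'b'), add 'aab' as idx 3
Step 4: w='a' (idx 1), next='b' -> output (1, 'b'), add 'ab' as idx 4


Encoded: [(0, 'a'), (1, 'a'), (2, 'b'), (1, 'b')]


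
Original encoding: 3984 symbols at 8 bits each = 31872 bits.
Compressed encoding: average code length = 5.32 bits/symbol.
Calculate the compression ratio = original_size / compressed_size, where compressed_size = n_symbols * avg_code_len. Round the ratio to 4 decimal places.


original_size = n_symbols * orig_bits = 3984 * 8 = 31872 bits
compressed_size = n_symbols * avg_code_len = 3984 * 5.32 = 21194.88 bits
ratio = original_size / compressed_size = 31872 / 21194.88 = 1.5038

Compression ratio = 1.5038


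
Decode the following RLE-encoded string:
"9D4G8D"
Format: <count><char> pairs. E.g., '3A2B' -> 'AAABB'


Expanding each <count><char> pair:
  9D -> 'DDDDDDDDD'
  4G -> 'GGGG'
  8D -> 'DDDDDDDD'

Decoded = DDDDDDDDDGGGGDDDDDDDD


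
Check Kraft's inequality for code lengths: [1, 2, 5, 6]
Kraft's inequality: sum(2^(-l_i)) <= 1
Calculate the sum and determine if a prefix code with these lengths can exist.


Sum = 2^(-1) + 2^(-2) + 2^(-5) + 2^(-6)
    = 0.5 + 0.25 + 0.03125 + 0.015625
    = 51/64 = 0.796875
Since 0.796875 <= 1, Kraft's inequality IS satisfied.
A prefix code with these lengths CAN exist.

Kraft sum = 0.796875. Satisfied.


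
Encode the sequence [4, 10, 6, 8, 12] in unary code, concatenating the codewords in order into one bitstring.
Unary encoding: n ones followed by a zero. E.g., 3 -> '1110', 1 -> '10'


Encode each number as n ones followed by a terminating 0:
  4 -> 11110 (5 bits)
  10 -> 11111111110 (11 bits)
  6 -> 1111110 (7 bits)
  8 -> 111111110 (9 bits)
  12 -> 1111111111110 (13 bits)
Total length = 5 + 11 + 7 + 9 + 13 = 45 bits.

Unary([4, 10, 6, 8, 12]) = 111101111111111011111101111111101111111111110 (45 bits)


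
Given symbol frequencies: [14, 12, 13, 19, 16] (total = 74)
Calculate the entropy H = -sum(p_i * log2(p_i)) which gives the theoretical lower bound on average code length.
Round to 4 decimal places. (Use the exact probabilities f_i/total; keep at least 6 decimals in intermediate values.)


Per-symbol terms -p_i * log2(p_i) with p_i = f_i/74:
  p = 14/74 = 0.189189: log2(p) = -2.402098, -p*log2(p) = 0.454451
  p = 12/74 = 0.162162: log2(p) = -2.624491, -p*log2(p) = 0.425593
  p = 13/74 = 0.175676: log2(p) = -2.509014, -p*log2(p) = 0.440773
  p = 19/74 = 0.256757: log2(p) = -1.961526, -p*log2(p) = 0.503635
  p = 16/74 = 0.216216: log2(p) = -2.209453, -p*log2(p) = 0.477720
H = 0.454451 + 0.425593 + 0.440773 + 0.503635 + 0.477720 = 2.302172

H = 2.3022 bits/symbol


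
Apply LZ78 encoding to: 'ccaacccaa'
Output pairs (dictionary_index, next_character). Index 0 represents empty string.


LZ78 encoding steps:
Dictionary: {0: ''}
Step 1: w='' (idx 0), next='c' -> output (0, 'c'), add 'c' as idx 1
Step 2: w='c' (idx 1), next='a' -> output (1, 'a'), add 'ca' as idx 2
Step 3: w='' (idx 0), next='a' -> output (0, 'a'), add 'a' as idx 3
Step 4: w='c' (idx 1), next='c' -> output (1, 'c'), add 'cc' as idx 4
Step 5: w='ca' (idx 2), next='a' -> output (2, 'a'), add 'caa' as idx 5


Encoded: [(0, 'c'), (1, 'a'), (0, 'a'), (1, 'c'), (2, 'a')]


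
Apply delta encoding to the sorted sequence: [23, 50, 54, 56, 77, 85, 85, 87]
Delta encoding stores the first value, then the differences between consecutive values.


First value: 23
Deltas:
  50 - 23 = 27
  54 - 50 = 4
  56 - 54 = 2
  77 - 56 = 21
  85 - 77 = 8
  85 - 85 = 0
  87 - 85 = 2


Delta encoded: [23, 27, 4, 2, 21, 8, 0, 2]


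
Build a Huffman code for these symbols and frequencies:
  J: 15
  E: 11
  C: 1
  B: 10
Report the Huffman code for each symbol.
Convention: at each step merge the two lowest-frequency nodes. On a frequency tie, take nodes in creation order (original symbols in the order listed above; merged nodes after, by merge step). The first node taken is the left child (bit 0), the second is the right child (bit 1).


Huffman tree construction:
Step 1: Merge C(1) + B(10) = 11
Step 2: Merge E(11) + (C+B)(11) = 22
Step 3: Merge J(15) + (E+(C+B))(22) = 37
Read each symbol's code off the tree from the root (left child = 0, right child = 1).

Codes:
  J: 0 (length 1)
  E: 10 (length 2)
  C: 110 (length 3)
  B: 111 (length 3)
Average code length: 70/37 = 1.8919 bits/symbol


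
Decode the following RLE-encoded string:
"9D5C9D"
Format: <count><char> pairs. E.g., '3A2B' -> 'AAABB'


Expanding each <count><char> pair:
  9D -> 'DDDDDDDDD'
  5C -> 'CCCCC'
  9D -> 'DDDDDDDDD'

Decoded = DDDDDDDDDCCCCCDDDDDDDDD


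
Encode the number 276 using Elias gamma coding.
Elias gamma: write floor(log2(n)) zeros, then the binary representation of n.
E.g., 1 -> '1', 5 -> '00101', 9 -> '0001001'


num_bits = floor(log2(276)) + 1 = 9
leading_zeros = num_bits - 1 = 8
binary(276) = 100010100

Elias gamma(276) = '00000000' + '100010100' = 00000000100010100 (17 bits)


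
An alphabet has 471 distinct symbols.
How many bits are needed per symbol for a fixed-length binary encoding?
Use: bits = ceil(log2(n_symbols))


log2(471) = 8.8796
Bracket: 2^8 = 256 < 471 <= 2^9 = 512
So ceil(log2(471)) = 9

bits = ceil(log2(471)) = ceil(8.8796) = 9 bits


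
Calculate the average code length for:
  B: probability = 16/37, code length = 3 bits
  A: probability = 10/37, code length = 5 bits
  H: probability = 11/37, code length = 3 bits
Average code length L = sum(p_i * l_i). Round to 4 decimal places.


Weighted contributions p_i * l_i:
  B: (16/37) * 3 = 48/37
  A: (10/37) * 5 = 50/37
  H: (11/37) * 3 = 33/37
Sum = (48 + 50 + 33)/37 = 131/37

L = 131/37 = 3.5405 bits/symbol


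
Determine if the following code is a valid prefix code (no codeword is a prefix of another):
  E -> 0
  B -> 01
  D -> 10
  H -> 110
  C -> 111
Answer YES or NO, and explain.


Checking each pair (does one codeword prefix another?):
  E='0' vs B='01': prefix -- VIOLATION

NO -- this is NOT a valid prefix code. E (0) is a prefix of B (01).


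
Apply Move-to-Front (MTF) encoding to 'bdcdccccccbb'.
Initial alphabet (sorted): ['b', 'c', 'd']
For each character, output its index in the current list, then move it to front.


MTF encoding:
'b': index 0 in ['b', 'c', 'd'] -> ['b', 'c', 'd']
'd': index 2 in ['b', 'c', 'd'] -> ['d', 'b', 'c']
'c': index 2 in ['d', 'b', 'c'] -> ['c', 'd', 'b']
'd': index 1 in ['c', 'd', 'b'] -> ['d', 'c', 'b']
'c': index 1 in ['d', 'c', 'b'] -> ['c', 'd', 'b']
'c': index 0 in ['c', 'd', 'b'] -> ['c', 'd', 'b']
'c': index 0 in ['c', 'd', 'b'] -> ['c', 'd', 'b']
'c': index 0 in ['c', 'd', 'b'] -> ['c', 'd', 'b']
'c': index 0 in ['c', 'd', 'b'] -> ['c', 'd', 'b']
'c': index 0 in ['c', 'd', 'b'] -> ['c', 'd', 'b']
'b': index 2 in ['c', 'd', 'b'] -> ['b', 'c', 'd']
'b': index 0 in ['b', 'c', 'd'] -> ['b', 'c', 'd']


Output: [0, 2, 2, 1, 1, 0, 0, 0, 0, 0, 2, 0]


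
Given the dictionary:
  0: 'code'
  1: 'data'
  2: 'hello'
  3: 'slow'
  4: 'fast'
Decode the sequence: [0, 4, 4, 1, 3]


Look up each index in the dictionary:
  0 -> 'code'
  4 -> 'fast'
  4 -> 'fast'
  1 -> 'data'
  3 -> 'slow'

Decoded: "code fast fast data slow"


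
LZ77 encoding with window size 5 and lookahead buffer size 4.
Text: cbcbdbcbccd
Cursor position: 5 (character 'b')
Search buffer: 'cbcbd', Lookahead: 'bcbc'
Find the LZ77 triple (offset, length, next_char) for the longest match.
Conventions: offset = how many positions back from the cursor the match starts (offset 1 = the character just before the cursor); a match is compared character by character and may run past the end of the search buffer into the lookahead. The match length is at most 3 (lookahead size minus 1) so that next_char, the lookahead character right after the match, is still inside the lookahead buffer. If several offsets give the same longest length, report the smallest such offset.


Try each offset into the search buffer:
  offset=1 (pos 4, char 'd'): match length 0
  offset=2 (pos 3, char 'b'): match length 1
  offset=3 (pos 2, char 'c'): match length 0
  offset=4 (pos 1, char 'b'): match length 3
  offset=5 (pos 0, char 'c'): match length 0
Longest match has length 3 at offset 4.
next_char = character at position 5 + 3 = 8 -> 'c'

Best match: offset=4, length=3 (matching 'bcb' starting at position 1)
LZ77 triple: (4, 3, 'c')


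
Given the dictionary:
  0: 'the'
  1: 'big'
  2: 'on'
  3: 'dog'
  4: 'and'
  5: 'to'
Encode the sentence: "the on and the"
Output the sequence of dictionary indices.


Look up each word in the dictionary:
  'the' -> 0
  'on' -> 2
  'and' -> 4
  'the' -> 0

Encoded: [0, 2, 4, 0]


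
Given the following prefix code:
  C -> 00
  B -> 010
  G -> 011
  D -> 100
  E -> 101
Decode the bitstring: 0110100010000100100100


Decoding step by step:
Bits 011 -> G
Bits 010 -> B
Bits 00 -> C
Bits 100 -> D
Bits 00 -> C
Bits 100 -> D
Bits 100 -> D
Bits 100 -> D


Decoded message: GBCDCDDD


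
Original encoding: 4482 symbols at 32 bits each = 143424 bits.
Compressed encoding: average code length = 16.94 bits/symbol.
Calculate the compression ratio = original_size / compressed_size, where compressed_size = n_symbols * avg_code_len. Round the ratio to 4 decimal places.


original_size = n_symbols * orig_bits = 4482 * 32 = 143424 bits
compressed_size = n_symbols * avg_code_len = 4482 * 16.94 = 75925.08 bits
ratio = original_size / compressed_size = 143424 / 75925.08 = 1.889

Compression ratio = 1.889


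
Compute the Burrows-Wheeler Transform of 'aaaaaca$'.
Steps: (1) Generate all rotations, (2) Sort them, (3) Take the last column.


Rotations (sorted):
  0: $aaaaaca -> last char: a
  1: a$aaaaac -> last char: c
  2: aaaaaca$ -> last char: $
  3: aaaaca$a -> last char: a
  4: aaaca$aa -> last char: a
  5: aaca$aaa -> last char: a
  6: aca$aaaa -> last char: a
  7: ca$aaaaa -> last char: a


BWT = ac$aaaaa


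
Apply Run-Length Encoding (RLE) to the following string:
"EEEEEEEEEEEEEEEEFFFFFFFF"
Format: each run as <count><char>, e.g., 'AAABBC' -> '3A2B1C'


Scanning runs left to right:
  i=0: run of 'E' x 16 -> '16E'
  i=16: run of 'F' x 8 -> '8F'

RLE = 16E8F


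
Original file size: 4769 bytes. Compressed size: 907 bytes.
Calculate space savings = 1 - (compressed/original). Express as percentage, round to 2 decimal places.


ratio = compressed/original = 907/4769 = 0.190187
savings = 1 - ratio = 1 - 0.190187 = 0.809813
as a percentage: 0.809813 * 100 = 80.98%

Space savings = 1 - 907/4769 = 80.98%


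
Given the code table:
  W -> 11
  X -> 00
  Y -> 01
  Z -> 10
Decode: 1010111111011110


Decoding:
10 -> Z
10 -> Z
11 -> W
11 -> W
11 -> W
01 -> Y
11 -> W
10 -> Z


Result: ZZWWWYWZ


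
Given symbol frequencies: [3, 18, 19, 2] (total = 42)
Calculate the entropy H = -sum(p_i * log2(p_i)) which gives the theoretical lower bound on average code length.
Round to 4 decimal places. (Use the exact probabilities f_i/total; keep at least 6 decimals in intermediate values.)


Per-symbol terms -p_i * log2(p_i) with p_i = f_i/42:
  p = 3/42 = 0.071429: log2(p) = -3.807355, -p*log2(p) = 0.271954
  p = 18/42 = 0.428571: log2(p) = -1.222392, -p*log2(p) = 0.523882
  p = 19/42 = 0.452381: log2(p) = -1.144390, -p*log2(p) = 0.517700
  p = 2/42 = 0.047619: log2(p) = -4.392317, -p*log2(p) = 0.209158
H = 0.271954 + 0.523882 + 0.517700 + 0.209158 = 1.522694

H = 1.5227 bits/symbol


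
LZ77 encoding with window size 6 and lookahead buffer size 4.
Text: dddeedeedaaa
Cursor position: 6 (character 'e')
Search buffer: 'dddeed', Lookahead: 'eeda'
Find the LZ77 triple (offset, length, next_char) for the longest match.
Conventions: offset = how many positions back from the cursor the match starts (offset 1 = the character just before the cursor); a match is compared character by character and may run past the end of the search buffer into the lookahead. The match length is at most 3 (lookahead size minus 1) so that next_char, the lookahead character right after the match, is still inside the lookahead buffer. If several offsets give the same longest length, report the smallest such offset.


Try each offset into the search buffer:
  offset=1 (pos 5, char 'd'): match length 0
  offset=2 (pos 4, char 'e'): match length 1
  offset=3 (pos 3, char 'e'): match length 3
  offset=4 (pos 2, char 'd'): match length 0
  offset=5 (pos 1, char 'd'): match length 0
  offset=6 (pos 0, char 'd'): match length 0
Longest match has length 3 at offset 3.
next_char = character at position 6 + 3 = 9 -> 'a'

Best match: offset=3, length=3 (matching 'eed' starting at position 3)
LZ77 triple: (3, 3, 'a')


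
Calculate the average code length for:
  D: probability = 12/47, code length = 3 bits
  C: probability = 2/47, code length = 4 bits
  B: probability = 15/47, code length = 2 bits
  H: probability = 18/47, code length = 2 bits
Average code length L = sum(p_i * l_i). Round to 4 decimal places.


Weighted contributions p_i * l_i:
  D: (12/47) * 3 = 36/47
  C: (2/47) * 4 = 8/47
  B: (15/47) * 2 = 30/47
  H: (18/47) * 2 = 36/47
Sum = (36 + 8 + 30 + 36)/47 = 110/47

L = 110/47 = 2.3404 bits/symbol


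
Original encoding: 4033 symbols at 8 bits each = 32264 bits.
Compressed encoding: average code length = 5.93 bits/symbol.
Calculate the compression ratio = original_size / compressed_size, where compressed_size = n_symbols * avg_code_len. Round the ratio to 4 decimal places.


original_size = n_symbols * orig_bits = 4033 * 8 = 32264 bits
compressed_size = n_symbols * avg_code_len = 4033 * 5.93 = 23915.69 bits
ratio = original_size / compressed_size = 32264 / 23915.69 = 1.3491

Compression ratio = 1.3491


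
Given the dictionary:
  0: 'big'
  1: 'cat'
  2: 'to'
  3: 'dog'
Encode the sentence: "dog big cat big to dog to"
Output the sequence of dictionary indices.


Look up each word in the dictionary:
  'dog' -> 3
  'big' -> 0
  'cat' -> 1
  'big' -> 0
  'to' -> 2
  'dog' -> 3
  'to' -> 2

Encoded: [3, 0, 1, 0, 2, 3, 2]


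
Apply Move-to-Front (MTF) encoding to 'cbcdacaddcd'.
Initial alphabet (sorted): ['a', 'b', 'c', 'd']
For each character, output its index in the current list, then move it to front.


MTF encoding:
'c': index 2 in ['a', 'b', 'c', 'd'] -> ['c', 'a', 'b', 'd']
'b': index 2 in ['c', 'a', 'b', 'd'] -> ['b', 'c', 'a', 'd']
'c': index 1 in ['b', 'c', 'a', 'd'] -> ['c', 'b', 'a', 'd']
'd': index 3 in ['c', 'b', 'a', 'd'] -> ['d', 'c', 'b', 'a']
'a': index 3 in ['d', 'c', 'b', 'a'] -> ['a', 'd', 'c', 'b']
'c': index 2 in ['a', 'd', 'c', 'b'] -> ['c', 'a', 'd', 'b']
'a': index 1 in ['c', 'a', 'd', 'b'] -> ['a', 'c', 'd', 'b']
'd': index 2 in ['a', 'c', 'd', 'b'] -> ['d', 'a', 'c', 'b']
'd': index 0 in ['d', 'a', 'c', 'b'] -> ['d', 'a', 'c', 'b']
'c': index 2 in ['d', 'a', 'c', 'b'] -> ['c', 'd', 'a', 'b']
'd': index 1 in ['c', 'd', 'a', 'b'] -> ['d', 'c', 'a', 'b']


Output: [2, 2, 1, 3, 3, 2, 1, 2, 0, 2, 1]


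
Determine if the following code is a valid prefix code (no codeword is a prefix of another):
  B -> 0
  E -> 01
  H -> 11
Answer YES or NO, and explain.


Checking each pair (does one codeword prefix another?):
  B='0' vs E='01': prefix -- VIOLATION

NO -- this is NOT a valid prefix code. B (0) is a prefix of E (01).


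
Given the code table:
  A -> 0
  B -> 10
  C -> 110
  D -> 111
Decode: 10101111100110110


Decoding:
10 -> B
10 -> B
111 -> D
110 -> C
0 -> A
110 -> C
110 -> C


Result: BBDCACC


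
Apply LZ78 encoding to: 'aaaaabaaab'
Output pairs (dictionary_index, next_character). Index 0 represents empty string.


LZ78 encoding steps:
Dictionary: {0: ''}
Step 1: w='' (idx 0), next='a' -> output (0, 'a'), add 'a' as idx 1
Step 2: w='a' (idx 1), next='a' -> output (1, 'a'), add 'aa' as idx 2
Step 3: w='aa' (idx 2), next='b' -> output (2, 'b'), add 'aab' as idx 3
Step 4: w='aa' (idx 2), next='a' -> output (2, 'a'), add 'aaa' as idx 4
Step 5: w='' (idx 0), next='b' -> output (0, 'b'), add 'b' as idx 5


Encoded: [(0, 'a'), (1, 'a'), (2, 'b'), (2, 'a'), (0, 'b')]


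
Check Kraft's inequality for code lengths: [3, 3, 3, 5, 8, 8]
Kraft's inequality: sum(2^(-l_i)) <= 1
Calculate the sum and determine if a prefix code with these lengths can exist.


Sum = 2^(-3) + 2^(-3) + 2^(-3) + 2^(-5) + 2^(-8) + 2^(-8)
    = 0.125 + 0.125 + 0.125 + 0.03125 + 0.00390625 + 0.00390625
    = 106/256 = 0.4140625
Since 0.4140625 <= 1, Kraft's inequality IS satisfied.
A prefix code with these lengths CAN exist.

Kraft sum = 0.4140625. Satisfied.


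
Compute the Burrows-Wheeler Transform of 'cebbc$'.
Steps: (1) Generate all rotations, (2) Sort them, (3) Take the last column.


Rotations (sorted):
  0: $cebbc -> last char: c
  1: bbc$ce -> last char: e
  2: bc$ceb -> last char: b
  3: c$cebb -> last char: b
  4: cebbc$ -> last char: $
  5: ebbc$c -> last char: c


BWT = cebb$c


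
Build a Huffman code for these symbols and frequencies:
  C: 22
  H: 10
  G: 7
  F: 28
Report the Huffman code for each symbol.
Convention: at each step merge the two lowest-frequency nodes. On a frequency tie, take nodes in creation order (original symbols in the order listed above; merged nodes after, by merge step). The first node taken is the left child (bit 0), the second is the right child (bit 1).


Huffman tree construction:
Step 1: Merge G(7) + H(10) = 17
Step 2: Merge (G+H)(17) + C(22) = 39
Step 3: Merge F(28) + ((G+H)+C)(39) = 67
Read each symbol's code off the tree from the root (left child = 0, right child = 1).

Codes:
  C: 11 (length 2)
  H: 101 (length 3)
  G: 100 (length 3)
  F: 0 (length 1)
Average code length: 123/67 = 1.8358 bits/symbol


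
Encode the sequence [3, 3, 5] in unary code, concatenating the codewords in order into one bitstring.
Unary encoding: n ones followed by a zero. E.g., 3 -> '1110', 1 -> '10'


Encode each number as n ones followed by a terminating 0:
  3 -> 1110 (4 bits)
  3 -> 1110 (4 bits)
  5 -> 111110 (6 bits)
Total length = 4 + 4 + 6 = 14 bits.

Unary([3, 3, 5]) = 11101110111110 (14 bits)


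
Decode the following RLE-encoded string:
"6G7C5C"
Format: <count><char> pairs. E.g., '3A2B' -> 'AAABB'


Expanding each <count><char> pair:
  6G -> 'GGGGGG'
  7C -> 'CCCCCCC'
  5C -> 'CCCCC'

Decoded = GGGGGGCCCCCCCCCCCC


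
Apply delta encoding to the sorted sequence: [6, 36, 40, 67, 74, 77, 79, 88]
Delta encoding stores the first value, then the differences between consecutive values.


First value: 6
Deltas:
  36 - 6 = 30
  40 - 36 = 4
  67 - 40 = 27
  74 - 67 = 7
  77 - 74 = 3
  79 - 77 = 2
  88 - 79 = 9


Delta encoded: [6, 30, 4, 27, 7, 3, 2, 9]


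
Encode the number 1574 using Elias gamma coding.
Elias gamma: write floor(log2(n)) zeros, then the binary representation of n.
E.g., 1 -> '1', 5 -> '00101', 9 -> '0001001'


num_bits = floor(log2(1574)) + 1 = 11
leading_zeros = num_bits - 1 = 10
binary(1574) = 11000100110

Elias gamma(1574) = '0000000000' + '11000100110' = 000000000011000100110 (21 bits)


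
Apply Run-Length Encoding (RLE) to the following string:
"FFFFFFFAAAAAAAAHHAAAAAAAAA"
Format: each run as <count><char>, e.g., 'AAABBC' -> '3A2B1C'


Scanning runs left to right:
  i=0: run of 'F' x 7 -> '7F'
  i=7: run of 'A' x 8 -> '8A'
  i=15: run of 'H' x 2 -> '2H'
  i=17: run of 'A' x 9 -> '9A'

RLE = 7F8A2H9A


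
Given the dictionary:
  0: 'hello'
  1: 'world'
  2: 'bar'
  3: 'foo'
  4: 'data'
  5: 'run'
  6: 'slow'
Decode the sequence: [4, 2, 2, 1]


Look up each index in the dictionary:
  4 -> 'data'
  2 -> 'bar'
  2 -> 'bar'
  1 -> 'world'

Decoded: "data bar bar world"


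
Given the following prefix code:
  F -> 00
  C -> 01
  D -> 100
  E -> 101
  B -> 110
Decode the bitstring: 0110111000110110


Decoding step by step:
Bits 01 -> C
Bits 101 -> E
Bits 110 -> B
Bits 00 -> F
Bits 110 -> B
Bits 110 -> B


Decoded message: CEBFBB


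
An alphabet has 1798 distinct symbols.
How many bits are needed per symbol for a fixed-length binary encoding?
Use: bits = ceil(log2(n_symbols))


log2(1798) = 10.8122
Bracket: 2^10 = 1024 < 1798 <= 2^11 = 2048
So ceil(log2(1798)) = 11

bits = ceil(log2(1798)) = ceil(10.8122) = 11 bits


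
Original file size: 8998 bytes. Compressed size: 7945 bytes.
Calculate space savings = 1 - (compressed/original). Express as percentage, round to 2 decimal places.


ratio = compressed/original = 7945/8998 = 0.882974
savings = 1 - ratio = 1 - 0.882974 = 0.117026
as a percentage: 0.117026 * 100 = 11.7%

Space savings = 1 - 7945/8998 = 11.7%


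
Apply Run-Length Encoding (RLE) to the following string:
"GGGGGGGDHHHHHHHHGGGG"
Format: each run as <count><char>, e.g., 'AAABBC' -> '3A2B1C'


Scanning runs left to right:
  i=0: run of 'G' x 7 -> '7G'
  i=7: run of 'D' x 1 -> '1D'
  i=8: run of 'H' x 8 -> '8H'
  i=16: run of 'G' x 4 -> '4G'

RLE = 7G1D8H4G
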